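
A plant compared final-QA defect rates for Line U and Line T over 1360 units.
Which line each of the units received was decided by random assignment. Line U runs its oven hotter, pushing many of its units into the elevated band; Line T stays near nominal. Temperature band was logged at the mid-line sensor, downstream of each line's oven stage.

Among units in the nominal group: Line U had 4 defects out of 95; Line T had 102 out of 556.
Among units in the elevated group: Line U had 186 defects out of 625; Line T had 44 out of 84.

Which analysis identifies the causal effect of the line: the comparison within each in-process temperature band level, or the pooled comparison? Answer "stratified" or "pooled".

The in-process temperature band-specific comparison favours Line U throughout, but the pooled figures favour Line T. The question is whether to condition on in-process temperature band.
In-process temperature band is downstream of the line. One should not condition on a consequence of treatment, so the overall rates are the right comparison.
Pooled: Line U 26.4% vs Line T 22.8%; Line T is lower overall.

pooled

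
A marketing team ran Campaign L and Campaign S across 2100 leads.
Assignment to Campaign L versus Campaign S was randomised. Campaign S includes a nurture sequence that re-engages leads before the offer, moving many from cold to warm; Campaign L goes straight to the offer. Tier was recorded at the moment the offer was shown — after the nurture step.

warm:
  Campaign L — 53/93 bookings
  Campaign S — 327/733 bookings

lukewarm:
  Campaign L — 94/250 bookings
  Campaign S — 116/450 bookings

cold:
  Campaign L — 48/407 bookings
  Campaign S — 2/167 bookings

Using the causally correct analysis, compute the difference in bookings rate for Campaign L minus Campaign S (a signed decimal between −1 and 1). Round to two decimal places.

-0.07

Campaign L is higher inside every engagement tier stratum but Campaign S is higher in aggregate. Whether to stratify depends on how engagement tier relates to the campaign.
Engagement tier is recorded after the campaign and is itself shifted by it — it sits on the causal path from campaign to outcome. Conditioning on a mediator would strip out part of the effect we want; the pooled comparison gives the total causal effect.
The causal difference is the pooled difference: 0.260 − 0.330 = -0.070.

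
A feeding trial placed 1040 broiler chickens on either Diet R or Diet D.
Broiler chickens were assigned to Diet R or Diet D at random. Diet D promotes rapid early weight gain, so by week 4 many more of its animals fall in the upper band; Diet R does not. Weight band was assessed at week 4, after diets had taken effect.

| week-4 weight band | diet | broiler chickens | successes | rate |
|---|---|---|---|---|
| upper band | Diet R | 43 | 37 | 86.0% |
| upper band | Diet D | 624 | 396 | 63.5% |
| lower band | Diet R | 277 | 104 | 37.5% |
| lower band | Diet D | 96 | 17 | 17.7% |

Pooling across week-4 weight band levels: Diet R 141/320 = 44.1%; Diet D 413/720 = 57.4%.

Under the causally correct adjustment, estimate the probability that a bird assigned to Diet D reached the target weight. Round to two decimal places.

0.57

The week-4 weight band-specific comparison favours Diet R throughout, but the pooled figures favour Diet D. The question is whether to condition on week-4 weight band.
Week-4 weight band is downstream of the diet. One should not condition on a consequence of treatment, so the overall rates are the right comparison.
So P(outcome | do(Diet D)) is just the pooled rate for Diet D: 413/720 = 0.574.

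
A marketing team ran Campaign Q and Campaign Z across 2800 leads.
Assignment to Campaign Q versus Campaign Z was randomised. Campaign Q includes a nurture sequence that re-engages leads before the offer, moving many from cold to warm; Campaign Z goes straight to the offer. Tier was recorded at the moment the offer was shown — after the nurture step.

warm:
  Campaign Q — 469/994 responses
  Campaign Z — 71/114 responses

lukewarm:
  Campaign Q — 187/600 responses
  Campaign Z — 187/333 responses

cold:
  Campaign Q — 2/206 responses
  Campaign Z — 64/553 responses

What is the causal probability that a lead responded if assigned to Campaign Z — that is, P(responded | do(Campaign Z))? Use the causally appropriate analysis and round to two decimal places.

Because the campaign influences engagement tier, engagement tier is a post-treatment mediator, not a confounder. Stratifying on it would bias the estimate; the causal effect is the crude pooled difference.
So P(outcome | do(Campaign Z)) is just the pooled rate for Campaign Z: 322/1000 = 0.322.

0.32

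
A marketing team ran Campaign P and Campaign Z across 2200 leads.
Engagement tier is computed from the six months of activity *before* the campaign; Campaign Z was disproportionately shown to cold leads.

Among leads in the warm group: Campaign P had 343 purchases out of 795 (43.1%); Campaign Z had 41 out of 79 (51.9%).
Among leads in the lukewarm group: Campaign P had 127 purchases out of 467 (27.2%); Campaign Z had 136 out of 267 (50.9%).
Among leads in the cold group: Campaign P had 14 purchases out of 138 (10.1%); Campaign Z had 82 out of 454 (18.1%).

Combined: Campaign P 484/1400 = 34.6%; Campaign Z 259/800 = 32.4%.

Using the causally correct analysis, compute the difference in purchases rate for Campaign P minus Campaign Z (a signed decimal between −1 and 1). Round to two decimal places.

-0.14

Here engagement tier is a common cause — it drives both which campaign a case falls under and the outcome. The crude comparison mixes populations; the stratum-specific rates are the causally relevant ones.
Adjusting over the population distribution of engagement tier: 0.397·(0.431−0.519) + 0.334·(0.272−0.509) + 0.269·(0.101−0.181) = -0.135.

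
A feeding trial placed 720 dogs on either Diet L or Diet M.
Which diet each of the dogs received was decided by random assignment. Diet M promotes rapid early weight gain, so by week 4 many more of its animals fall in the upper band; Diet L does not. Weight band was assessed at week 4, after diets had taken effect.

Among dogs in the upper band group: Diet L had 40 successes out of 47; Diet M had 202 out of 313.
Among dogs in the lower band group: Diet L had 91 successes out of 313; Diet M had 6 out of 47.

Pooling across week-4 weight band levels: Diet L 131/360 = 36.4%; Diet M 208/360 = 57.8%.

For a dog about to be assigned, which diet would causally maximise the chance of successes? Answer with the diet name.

The distribution of week-4 weight band is itself part of what the diet does — it is an intermediate outcome. Holding it fixed would remove that part of the effect; the total effect is the pooled difference.
Pooled: Diet L 36.4% vs Diet M 57.8%; Diet M is higher overall.

Diet M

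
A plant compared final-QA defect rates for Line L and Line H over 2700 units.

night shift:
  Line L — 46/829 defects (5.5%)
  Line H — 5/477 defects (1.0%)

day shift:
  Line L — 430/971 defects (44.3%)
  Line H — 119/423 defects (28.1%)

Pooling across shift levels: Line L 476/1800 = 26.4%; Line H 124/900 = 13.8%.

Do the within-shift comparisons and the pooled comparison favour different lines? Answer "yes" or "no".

no

Within each shift level (night shift 5.5% vs 1.0%; day shift 44.3% vs 28.1%), Line H has the lower rate every time. Pooled: 26.4% vs 13.8% — Line H has the lower rate overall. They agree.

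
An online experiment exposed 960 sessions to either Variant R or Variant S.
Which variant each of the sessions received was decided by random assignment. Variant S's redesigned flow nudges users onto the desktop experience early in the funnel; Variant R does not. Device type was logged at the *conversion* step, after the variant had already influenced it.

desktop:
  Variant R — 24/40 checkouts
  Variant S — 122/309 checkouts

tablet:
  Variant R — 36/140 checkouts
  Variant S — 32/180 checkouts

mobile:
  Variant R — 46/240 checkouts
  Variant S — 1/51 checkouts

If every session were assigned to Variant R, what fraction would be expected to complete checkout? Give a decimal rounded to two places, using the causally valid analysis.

0.25

The stratified and pooled comparisons disagree (Variant R wins within each device type; Variant S wins overall), so the answer turns on the causal role of device type.
The distribution of device type is itself part of what the variant does — it is an intermediate outcome. Holding it fixed would remove that part of the effect; the total effect is the pooled difference.
So P(outcome | do(Variant R)) is just the pooled rate for Variant R: 106/420 = 0.252.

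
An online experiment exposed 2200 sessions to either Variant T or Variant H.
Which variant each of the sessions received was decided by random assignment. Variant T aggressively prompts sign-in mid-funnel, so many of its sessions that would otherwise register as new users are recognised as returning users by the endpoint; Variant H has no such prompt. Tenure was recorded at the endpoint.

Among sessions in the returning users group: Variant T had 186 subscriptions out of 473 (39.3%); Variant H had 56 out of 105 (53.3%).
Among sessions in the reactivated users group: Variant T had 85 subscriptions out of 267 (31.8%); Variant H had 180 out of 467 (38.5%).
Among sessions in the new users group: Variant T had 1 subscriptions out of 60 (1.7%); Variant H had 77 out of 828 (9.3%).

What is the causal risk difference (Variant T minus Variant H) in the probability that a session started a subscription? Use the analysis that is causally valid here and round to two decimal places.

+0.12

User tenure here is a post-treatment variable shaped by the variant; conditioning on it would introduce bias rather than remove it. The overall comparison is the causal one.
The causal difference is the pooled difference: 0.340 − 0.224 = +0.116.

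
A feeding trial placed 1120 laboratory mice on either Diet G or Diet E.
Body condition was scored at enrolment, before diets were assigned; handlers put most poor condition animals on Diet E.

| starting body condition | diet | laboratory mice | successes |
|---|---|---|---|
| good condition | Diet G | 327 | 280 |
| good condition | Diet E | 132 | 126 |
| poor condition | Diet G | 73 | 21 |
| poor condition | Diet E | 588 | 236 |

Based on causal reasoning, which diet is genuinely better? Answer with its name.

Diet E

Here starting body condition is a common cause — it drives both which diet a case falls under and the outcome. The crude comparison mixes populations; the stratum-specific rates are the causally relevant ones.
Within each level — good condition: 85.6% vs 95.5%; poor condition: 28.8% vs 40.1% — Diet E is higher every time.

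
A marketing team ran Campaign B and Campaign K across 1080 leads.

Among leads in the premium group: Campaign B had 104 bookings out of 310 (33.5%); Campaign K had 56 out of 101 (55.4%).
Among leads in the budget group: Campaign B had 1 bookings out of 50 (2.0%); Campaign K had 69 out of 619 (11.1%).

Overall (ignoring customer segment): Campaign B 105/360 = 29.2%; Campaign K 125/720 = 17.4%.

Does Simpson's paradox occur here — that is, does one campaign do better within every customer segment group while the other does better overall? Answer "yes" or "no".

yes

Within each customer segment level (premium 33.5% vs 55.4%; budget 2.0% vs 11.1%), Campaign K has the higher rate every time. Pooled: 29.2% vs 17.4% — Campaign B has the higher rate overall. The two comparisons disagree.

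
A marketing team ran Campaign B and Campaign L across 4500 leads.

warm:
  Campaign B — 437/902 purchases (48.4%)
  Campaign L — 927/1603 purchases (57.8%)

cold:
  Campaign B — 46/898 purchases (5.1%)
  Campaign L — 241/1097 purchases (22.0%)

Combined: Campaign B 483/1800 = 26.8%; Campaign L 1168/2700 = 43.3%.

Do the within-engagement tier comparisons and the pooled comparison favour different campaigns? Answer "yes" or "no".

Within each engagement tier level (warm 48.4% vs 57.8%; cold 5.1% vs 22.0%), Campaign L has the higher rate every time. Pooled: 26.8% vs 43.3% — Campaign L has the higher rate overall. They agree.

no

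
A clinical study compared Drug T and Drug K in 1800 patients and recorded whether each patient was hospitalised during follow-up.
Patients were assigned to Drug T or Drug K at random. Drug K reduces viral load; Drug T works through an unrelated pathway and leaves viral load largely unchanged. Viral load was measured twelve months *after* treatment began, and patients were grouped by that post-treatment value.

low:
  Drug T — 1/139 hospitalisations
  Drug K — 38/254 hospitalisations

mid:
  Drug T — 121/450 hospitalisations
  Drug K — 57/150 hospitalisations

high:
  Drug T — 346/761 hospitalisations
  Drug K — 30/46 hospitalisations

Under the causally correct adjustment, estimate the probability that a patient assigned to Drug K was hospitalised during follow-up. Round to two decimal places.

0.28

The viral load-specific comparison favours Drug T throughout, but the pooled figures favour Drug K. The question is whether to condition on viral load.
Because the drug influences viral load, viral load is a post-treatment mediator, not a confounder. Stratifying on it would bias the estimate; the causal effect is the crude pooled difference.
So P(outcome | do(Drug K)) is just the pooled rate for Drug K: 125/450 = 0.278.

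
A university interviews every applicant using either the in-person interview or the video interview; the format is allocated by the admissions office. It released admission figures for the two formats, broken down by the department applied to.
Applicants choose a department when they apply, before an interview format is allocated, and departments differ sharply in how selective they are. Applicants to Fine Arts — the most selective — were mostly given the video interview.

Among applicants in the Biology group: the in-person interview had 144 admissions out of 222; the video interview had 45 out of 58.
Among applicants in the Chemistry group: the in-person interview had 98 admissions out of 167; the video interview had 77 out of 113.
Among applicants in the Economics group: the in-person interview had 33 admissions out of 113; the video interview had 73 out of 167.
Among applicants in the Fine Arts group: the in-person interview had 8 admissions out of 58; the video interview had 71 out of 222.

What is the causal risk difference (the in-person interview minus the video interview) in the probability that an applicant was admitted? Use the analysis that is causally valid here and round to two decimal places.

-0.14

the video interview is higher inside every department stratum but the in-person interview is higher in aggregate. Whether to stratify depends on how department relates to the interview format.
Department satisfies the back-door criterion: it is not a descendant of the interview format, and it blocks the spurious path from interview format to outcome. Adjusting for it (i.e., using the within-department rates) gives the causal effect.
Adjusting over the population distribution of department: 0.250·(0.649−0.776) + 0.250·(0.587−0.681) + 0.250·(0.292−0.437) + 0.250·(0.138−0.320) = -0.137.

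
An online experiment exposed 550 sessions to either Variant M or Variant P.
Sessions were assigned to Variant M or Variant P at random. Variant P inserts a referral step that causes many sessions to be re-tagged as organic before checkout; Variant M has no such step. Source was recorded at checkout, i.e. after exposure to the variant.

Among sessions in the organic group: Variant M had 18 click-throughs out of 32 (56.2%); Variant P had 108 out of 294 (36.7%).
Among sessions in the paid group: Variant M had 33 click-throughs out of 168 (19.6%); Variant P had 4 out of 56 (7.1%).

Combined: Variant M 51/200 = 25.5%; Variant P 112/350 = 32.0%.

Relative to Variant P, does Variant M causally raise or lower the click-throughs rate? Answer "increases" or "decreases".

decreases

Traffic source here is a post-treatment variable shaped by the variant; conditioning on it would introduce bias rather than remove it. The overall comparison is the causal one.
Pooled: Variant M 25.5% vs Variant P 32.0%; Variant P is higher overall.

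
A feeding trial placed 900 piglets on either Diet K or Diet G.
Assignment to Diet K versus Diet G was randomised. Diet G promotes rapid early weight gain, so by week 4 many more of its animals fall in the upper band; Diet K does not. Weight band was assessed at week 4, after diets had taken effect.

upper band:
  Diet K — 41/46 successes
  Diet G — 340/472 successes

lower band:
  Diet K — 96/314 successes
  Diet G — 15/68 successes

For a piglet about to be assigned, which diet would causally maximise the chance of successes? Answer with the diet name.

Diet G

Week-4 weight band is recorded after the diet and is itself shifted by it — it sits on the causal path from diet to outcome. Conditioning on a mediator would strip out part of the effect we want; the pooled comparison gives the total causal effect.
Pooled: Diet K 38.1% vs Diet G 65.7%; Diet G is higher overall.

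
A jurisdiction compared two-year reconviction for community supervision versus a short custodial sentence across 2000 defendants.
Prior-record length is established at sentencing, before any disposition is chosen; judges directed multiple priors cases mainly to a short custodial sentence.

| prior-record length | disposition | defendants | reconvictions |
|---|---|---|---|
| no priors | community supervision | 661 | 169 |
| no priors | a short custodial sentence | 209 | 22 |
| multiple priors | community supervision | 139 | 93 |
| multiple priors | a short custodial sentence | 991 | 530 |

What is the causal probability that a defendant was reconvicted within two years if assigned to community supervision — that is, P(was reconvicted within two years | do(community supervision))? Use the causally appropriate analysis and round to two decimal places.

The imbalance in prior-record length arose from how defendants were allocated, not from anything the disposition did; and prior-record length independently affects the outcome. The pooled gap is confounded — condition on prior-record length.
Standardising community supervision to the population prior-record length mix: 0.435·169/661 + 0.565·93/139 = 0.489.

0.49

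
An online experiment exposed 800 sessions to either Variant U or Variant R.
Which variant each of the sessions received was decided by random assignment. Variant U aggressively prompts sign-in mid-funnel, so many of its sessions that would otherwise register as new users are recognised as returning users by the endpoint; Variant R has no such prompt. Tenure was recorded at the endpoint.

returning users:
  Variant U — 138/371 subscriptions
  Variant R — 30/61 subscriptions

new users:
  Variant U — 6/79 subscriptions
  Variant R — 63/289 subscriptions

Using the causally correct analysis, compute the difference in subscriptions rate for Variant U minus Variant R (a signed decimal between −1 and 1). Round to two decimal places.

+0.05

The distribution of user tenure is itself part of what the variant does — it is an intermediate outcome. Holding it fixed would remove that part of the effect; the total effect is the pooled difference.
The causal difference is the pooled difference: 0.320 − 0.266 = +0.054.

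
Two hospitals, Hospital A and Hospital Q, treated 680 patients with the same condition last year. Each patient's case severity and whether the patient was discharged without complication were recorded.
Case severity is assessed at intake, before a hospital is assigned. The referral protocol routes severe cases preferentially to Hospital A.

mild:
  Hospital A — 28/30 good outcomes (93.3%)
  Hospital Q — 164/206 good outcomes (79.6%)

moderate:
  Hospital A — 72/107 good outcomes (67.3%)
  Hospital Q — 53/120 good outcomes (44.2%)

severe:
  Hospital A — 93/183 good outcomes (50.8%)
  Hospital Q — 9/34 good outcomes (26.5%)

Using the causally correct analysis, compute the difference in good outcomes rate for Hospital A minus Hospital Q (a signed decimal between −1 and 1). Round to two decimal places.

+0.20

Hospital A is higher inside every case severity stratum but Hospital Q is higher in aggregate. Whether to stratify depends on how case severity relates to the hospital.
Case severity differs across hospitals for reasons unrelated to any effect of the hospital itself, and it separately predicts the outcome — a classic confounder. We must compare within case severity levels.
Adjusting over the population distribution of case severity: 0.347·(0.933−0.796) + 0.334·(0.673−0.442) + 0.319·(0.508−0.265) = +0.203.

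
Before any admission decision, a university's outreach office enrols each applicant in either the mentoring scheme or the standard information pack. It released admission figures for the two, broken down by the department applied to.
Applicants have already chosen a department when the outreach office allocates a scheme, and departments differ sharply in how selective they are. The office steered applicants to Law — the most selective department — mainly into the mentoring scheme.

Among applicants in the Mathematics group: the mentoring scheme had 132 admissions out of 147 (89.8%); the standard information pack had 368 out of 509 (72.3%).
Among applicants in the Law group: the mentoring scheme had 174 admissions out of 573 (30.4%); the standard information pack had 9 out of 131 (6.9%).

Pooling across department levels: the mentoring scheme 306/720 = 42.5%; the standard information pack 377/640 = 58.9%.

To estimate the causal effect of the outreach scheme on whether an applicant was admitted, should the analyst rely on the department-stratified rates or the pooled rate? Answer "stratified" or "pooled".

stratified

The stratified and pooled comparisons disagree (the mentoring scheme wins within each department; the standard information pack wins overall), so the answer turns on the causal role of department.
Department satisfies the back-door criterion: it is not a descendant of the outreach scheme, and it blocks the spurious path from outreach scheme to outcome. Adjusting for it (i.e., using the within-department rates) gives the causal effect.
Within each level — Mathematics: 89.8% vs 72.3%; Law: 30.4% vs 6.9% — the mentoring scheme is higher every time.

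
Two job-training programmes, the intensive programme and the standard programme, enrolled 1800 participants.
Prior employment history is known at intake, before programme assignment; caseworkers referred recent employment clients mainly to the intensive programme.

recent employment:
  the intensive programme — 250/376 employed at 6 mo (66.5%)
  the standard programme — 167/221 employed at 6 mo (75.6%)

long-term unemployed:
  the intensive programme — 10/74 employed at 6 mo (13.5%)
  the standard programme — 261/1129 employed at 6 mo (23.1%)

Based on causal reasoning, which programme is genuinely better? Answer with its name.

the standard programme

Prior employment history satisfies the back-door criterion: it is not a descendant of the programme, and it blocks the spurious path from programme to outcome. Adjusting for it (i.e., using the within-prior employment history rates) gives the causal effect.
Within each level — recent employment: 66.5% vs 75.6%; long-term unemployed: 13.5% vs 23.1% — the standard programme is higher every time.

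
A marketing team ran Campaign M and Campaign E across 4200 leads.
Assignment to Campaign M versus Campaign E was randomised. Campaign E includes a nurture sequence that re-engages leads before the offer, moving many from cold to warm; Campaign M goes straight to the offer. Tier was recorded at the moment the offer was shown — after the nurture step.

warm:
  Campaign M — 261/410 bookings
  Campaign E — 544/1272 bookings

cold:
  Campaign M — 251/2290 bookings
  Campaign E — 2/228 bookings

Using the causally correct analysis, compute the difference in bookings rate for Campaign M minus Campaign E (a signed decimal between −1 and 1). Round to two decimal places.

-0.17

The engagement tier-specific comparison favours Campaign M throughout, but the pooled figures favour Campaign E. The question is whether to condition on engagement tier.
Engagement tier is recorded after the campaign and is itself shifted by it — it sits on the causal path from campaign to outcome. Conditioning on a mediator would strip out part of the effect we want; the pooled comparison gives the total causal effect.
The causal difference is the pooled difference: 0.190 − 0.364 = -0.174.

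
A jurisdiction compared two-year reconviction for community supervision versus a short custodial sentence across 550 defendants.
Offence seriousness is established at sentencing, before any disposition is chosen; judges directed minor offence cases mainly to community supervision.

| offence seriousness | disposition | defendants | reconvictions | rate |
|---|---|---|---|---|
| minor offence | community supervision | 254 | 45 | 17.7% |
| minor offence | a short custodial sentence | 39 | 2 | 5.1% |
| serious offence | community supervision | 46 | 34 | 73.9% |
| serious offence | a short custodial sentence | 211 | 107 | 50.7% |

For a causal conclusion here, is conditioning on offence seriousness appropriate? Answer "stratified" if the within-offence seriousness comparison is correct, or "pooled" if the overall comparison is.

The offence seriousness-specific comparison favours a short custodial sentence throughout, but the pooled figures favour community supervision. The question is whether to condition on offence seriousness.
Since offence seriousness is a pre-existing factor (not a product of the disposition) and it affects the outcome on its own, it is a confounder. The stratified rates, not the pooled rate, identify the causal effect.
Within each level — minor offence: 17.7% vs 5.1%; serious offence: 73.9% vs 50.7% — a short custodial sentence is lower every time.

stratified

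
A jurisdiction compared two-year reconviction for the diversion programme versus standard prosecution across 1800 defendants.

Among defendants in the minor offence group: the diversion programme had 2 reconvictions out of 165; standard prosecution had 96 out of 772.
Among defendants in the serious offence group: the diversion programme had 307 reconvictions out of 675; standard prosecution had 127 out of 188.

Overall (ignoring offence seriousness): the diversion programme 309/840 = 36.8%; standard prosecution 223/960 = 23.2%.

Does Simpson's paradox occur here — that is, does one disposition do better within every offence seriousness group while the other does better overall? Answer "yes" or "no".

Within each offence seriousness level (minor offence 1.2% vs 12.4%; serious offence 45.5% vs 67.6%), the diversion programme has the lower rate every time. Pooled: 36.8% vs 23.2% — standard prosecution has the lower rate overall. The two comparisons disagree.

yes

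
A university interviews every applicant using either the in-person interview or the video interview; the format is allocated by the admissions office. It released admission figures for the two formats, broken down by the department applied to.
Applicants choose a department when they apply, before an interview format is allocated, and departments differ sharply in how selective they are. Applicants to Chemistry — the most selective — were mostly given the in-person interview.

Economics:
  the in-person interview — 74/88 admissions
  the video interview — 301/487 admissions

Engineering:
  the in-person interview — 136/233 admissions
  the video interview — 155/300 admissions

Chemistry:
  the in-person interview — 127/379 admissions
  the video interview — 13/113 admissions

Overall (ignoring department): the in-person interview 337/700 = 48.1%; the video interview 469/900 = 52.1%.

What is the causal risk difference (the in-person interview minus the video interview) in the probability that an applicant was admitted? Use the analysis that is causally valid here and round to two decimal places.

+0.17

Department is set before the interview format has any effect — it is not caused by the interview format — and it independently drives the outcome. That makes it a confounder, so the causal comparison is within department levels.
Adjusting over the population distribution of department: 0.359·(0.841−0.618) + 0.333·(0.584−0.517) + 0.307·(0.335−0.115) = +0.170.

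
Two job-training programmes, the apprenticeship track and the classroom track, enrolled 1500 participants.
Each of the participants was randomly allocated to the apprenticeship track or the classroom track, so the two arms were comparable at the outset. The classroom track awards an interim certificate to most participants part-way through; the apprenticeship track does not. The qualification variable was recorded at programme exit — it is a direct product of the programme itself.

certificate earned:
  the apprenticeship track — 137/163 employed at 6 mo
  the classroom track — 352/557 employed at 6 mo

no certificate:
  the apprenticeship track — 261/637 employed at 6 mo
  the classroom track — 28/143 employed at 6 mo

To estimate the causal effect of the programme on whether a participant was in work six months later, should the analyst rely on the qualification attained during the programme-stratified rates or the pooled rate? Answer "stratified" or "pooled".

pooled

The stratified and pooled comparisons disagree (the apprenticeship track wins within each qualification attained during the programme; the classroom track wins overall), so the answer turns on the causal role of qualification attained during the programme.
Qualification attained during the programme lies on the pathway programme → qualification attained during the programme → outcome, so adjusting for it blocks the indirect effect. For the total causal effect of programme, use the unadjusted pooled rates.
Pooled: the apprenticeship track 49.8% vs the classroom track 54.3%; the classroom track is higher overall.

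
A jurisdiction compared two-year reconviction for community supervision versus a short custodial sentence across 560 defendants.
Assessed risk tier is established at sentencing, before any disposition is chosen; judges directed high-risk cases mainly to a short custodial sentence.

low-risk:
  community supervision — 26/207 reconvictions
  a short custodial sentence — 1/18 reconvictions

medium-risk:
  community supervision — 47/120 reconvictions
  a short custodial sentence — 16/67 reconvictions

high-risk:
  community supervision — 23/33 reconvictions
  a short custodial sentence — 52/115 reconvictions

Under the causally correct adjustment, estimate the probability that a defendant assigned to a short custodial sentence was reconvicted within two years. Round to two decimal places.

Here assessed risk tier is a common cause — it drives both which disposition a case falls under and the outcome. The crude comparison mixes populations; the stratum-specific rates are the causally relevant ones.
Standardising a short custodial sentence to the population assessed risk tier mix: 0.402·1/18 + 0.334·16/67 + 0.264·52/115 = 0.222.

0.22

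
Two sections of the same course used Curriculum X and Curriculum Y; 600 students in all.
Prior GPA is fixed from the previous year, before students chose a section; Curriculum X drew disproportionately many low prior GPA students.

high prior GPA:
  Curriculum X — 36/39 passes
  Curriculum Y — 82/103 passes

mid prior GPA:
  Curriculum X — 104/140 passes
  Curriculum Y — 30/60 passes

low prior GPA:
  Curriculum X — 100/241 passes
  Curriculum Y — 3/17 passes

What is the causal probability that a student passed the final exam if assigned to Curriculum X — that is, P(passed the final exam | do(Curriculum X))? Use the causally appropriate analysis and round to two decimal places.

0.64

Here prior GPA band is a common cause — it drives both which teaching method a case falls under and the outcome. The crude comparison mixes populations; the stratum-specific rates are the causally relevant ones.
Standardising Curriculum X to the population prior GPA band mix: 0.237·36/39 + 0.333·104/140 + 0.430·100/241 = 0.645.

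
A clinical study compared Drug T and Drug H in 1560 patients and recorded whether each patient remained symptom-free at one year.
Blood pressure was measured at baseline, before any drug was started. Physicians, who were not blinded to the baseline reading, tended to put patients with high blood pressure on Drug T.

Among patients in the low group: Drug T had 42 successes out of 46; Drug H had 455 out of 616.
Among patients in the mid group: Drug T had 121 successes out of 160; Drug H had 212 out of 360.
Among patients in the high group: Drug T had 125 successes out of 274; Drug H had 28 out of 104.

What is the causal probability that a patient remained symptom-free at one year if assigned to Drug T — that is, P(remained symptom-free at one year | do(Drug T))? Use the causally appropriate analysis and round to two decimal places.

0.75

Drug T is higher inside every blood pressure stratum but Drug H is higher in aggregate. Whether to stratify depends on how blood pressure relates to the drug.
Blood pressure differs across drugs for reasons unrelated to any effect of the drug itself, and it separately predicts the outcome — a classic confounder. We must compare within blood pressure levels.
Standardising Drug T to the population blood pressure mix: 0.424·42/46 + 0.333·121/160 + 0.242·125/274 = 0.750.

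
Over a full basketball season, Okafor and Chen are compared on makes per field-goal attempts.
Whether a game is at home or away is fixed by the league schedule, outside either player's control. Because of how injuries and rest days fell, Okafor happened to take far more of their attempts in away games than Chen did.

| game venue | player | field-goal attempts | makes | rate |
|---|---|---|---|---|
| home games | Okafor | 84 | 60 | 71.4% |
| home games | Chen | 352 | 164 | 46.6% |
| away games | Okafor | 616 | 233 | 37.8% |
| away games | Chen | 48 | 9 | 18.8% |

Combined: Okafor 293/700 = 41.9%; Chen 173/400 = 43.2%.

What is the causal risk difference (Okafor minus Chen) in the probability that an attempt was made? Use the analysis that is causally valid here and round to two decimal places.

+0.21

Okafor is higher inside every game venue stratum but Chen is higher in aggregate. Whether to stratify depends on how game venue relates to the player.
Nothing the player does changes game venue; the imbalance is an allocation artefact. With game venue also predicting the outcome, the pooled figure is confounded, and the within-stratum comparison is the causal one.
Adjusting over the population distribution of game venue: 0.396·(0.714−0.466) + 0.604·(0.378−0.188) = +0.214.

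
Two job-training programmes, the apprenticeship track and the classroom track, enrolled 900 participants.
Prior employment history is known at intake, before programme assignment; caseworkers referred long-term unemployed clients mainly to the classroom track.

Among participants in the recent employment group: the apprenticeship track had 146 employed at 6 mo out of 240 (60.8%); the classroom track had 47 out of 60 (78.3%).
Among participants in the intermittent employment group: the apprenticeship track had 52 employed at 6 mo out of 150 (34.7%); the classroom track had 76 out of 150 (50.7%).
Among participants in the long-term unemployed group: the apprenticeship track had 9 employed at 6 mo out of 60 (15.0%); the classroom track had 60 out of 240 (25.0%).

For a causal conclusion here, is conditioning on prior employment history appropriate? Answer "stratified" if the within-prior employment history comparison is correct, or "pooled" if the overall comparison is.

stratified

Prior employment history differs across programmes for reasons unrelated to any effect of the programme itself, and it separately predicts the outcome — a classic confounder. We must compare within prior employment history levels.
Within each level — recent employment: 60.8% vs 78.3%; intermittent employment: 34.7% vs 50.7%; long-term unemployed: 15.0% vs 25.0% — the classroom track is higher every time.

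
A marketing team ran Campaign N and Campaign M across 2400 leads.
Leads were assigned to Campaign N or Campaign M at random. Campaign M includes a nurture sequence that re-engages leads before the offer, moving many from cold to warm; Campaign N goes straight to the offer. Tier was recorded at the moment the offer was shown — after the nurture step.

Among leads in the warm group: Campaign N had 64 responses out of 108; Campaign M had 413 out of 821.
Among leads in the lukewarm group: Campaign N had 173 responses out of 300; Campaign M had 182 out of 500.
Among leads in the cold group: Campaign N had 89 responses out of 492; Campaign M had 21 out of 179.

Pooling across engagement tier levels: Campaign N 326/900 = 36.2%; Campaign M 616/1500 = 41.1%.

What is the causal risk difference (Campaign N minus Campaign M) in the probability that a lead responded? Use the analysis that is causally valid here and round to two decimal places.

-0.05

Engagement tier is downstream of the campaign. One should not condition on a consequence of treatment, so the overall rates are the right comparison.
The causal difference is the pooled difference: 0.362 − 0.411 = -0.048.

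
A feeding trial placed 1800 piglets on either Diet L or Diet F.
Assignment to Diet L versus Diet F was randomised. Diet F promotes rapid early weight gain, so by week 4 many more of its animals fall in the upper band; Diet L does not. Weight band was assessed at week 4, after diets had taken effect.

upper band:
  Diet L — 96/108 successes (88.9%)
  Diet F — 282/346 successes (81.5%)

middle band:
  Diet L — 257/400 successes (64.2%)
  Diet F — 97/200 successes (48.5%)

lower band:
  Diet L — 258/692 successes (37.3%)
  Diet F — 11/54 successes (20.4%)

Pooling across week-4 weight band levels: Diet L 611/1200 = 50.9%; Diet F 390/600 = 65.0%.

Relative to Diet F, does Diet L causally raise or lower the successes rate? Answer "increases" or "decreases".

decreases

The week-4 weight band-specific comparison favours Diet L throughout, but the pooled figures favour Diet F. The question is whether to condition on week-4 weight band.
Week-4 weight band here is a post-treatment variable shaped by the diet; conditioning on it would introduce bias rather than remove it. The overall comparison is the causal one.
Pooled: Diet L 50.9% vs Diet F 65.0%; Diet F is higher overall.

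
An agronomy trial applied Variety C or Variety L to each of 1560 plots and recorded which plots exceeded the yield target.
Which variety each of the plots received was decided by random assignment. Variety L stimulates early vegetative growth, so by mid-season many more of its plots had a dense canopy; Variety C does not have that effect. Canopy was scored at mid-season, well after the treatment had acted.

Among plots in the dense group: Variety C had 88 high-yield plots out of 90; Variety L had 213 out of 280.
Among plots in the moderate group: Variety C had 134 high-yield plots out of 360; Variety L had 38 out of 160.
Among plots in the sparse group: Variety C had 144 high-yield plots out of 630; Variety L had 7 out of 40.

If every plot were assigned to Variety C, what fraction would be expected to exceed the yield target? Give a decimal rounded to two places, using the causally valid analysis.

0.34

The stratified and pooled comparisons disagree (Variety C wins within each mid-season canopy; Variety L wins overall), so the answer turns on the causal role of mid-season canopy.
Because the variety influences mid-season canopy, mid-season canopy is a post-treatment mediator, not a confounder. Stratifying on it would bias the estimate; the causal effect is the crude pooled difference.
So P(outcome | do(Variety C)) is just the pooled rate for Variety C: 366/1080 = 0.339.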